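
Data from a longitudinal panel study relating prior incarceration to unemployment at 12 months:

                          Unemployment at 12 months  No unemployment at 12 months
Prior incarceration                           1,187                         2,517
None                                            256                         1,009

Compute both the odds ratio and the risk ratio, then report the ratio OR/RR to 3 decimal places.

Cells: a = 1187, b = 2517, c = 256, d = 1009.
OR = (1187·1009)/(2517·256) = 1197683/644352 = 1.85874
Risk in exposed = 1187/3704 = 0.32046; risk in unexposed = 256/1265 = 0.20237; RR = 1.58354
OR/RR = 1.85874 / 1.58354 = 1.17378
The outcome is not rare, so the OR lies further from 1 than the RR.

1.174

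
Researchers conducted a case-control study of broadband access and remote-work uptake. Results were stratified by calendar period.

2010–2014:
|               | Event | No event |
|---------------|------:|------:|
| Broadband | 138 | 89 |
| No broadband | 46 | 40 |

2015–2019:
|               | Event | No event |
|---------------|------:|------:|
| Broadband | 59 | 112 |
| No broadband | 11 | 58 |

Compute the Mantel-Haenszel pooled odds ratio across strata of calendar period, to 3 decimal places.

1.751

OR_MH = Σ(aᵢdᵢ/nᵢ) / Σ(bᵢcᵢ/nᵢ), where nᵢ is the stratum total.
Stratum 1 (2010–2014): n = 313; a·d/n = 138·40/313 = 17.6358; b·c/n = 89·46/313 = 13.0799
Stratum 2 (2015–2019): n = 240; a·d/n = 59·58/240 = 14.2583; b·c/n = 112·11/240 = 5.1333
OR_MH = (17.6358 + 14.2583) / (13.0799 + 5.1333) = 31.8941 / 18.2132 = 1.75115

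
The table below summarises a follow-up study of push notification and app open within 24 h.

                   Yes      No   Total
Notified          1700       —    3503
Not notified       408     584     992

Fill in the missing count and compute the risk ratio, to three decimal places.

The missing cell is in the exposed row: 3503 − 1700 = 1803.
So a = 1700, b = 1803, c = 408, d = 584.
RR = [a/(a+b)] / [c/(c+d)] = (1700/3503) / (408/992) = 0.48530/0.41129 = 1.17994

1.180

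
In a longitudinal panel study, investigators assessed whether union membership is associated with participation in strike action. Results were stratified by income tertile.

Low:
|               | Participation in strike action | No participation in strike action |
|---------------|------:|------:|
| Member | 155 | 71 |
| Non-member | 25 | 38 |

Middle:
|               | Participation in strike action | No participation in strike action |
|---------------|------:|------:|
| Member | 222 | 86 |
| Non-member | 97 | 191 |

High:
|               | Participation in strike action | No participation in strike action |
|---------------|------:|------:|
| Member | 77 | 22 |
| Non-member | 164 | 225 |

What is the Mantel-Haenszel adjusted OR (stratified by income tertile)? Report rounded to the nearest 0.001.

4.614

OR_MH = Σ(aᵢdᵢ/nᵢ) / Σ(bᵢcᵢ/nᵢ), where nᵢ is the stratum total.
Stratum 1 (Low): n = 289; a·d/n = 155·38/289 = 20.3806; b·c/n = 71·25/289 = 6.1419
Stratum 2 (Middle): n = 596; a·d/n = 222·191/596 = 71.1443; b·c/n = 86·97/596 = 13.9966
Stratum 3 (High): n = 488; a·d/n = 77·225/488 = 35.5020; b·c/n = 22·164/488 = 7.3934
OR_MH = (20.3806 + 71.1443 + 35.5020) / (6.1419 + 13.9966 + 7.3934) = 127.0270 / 27.5320 = 4.61380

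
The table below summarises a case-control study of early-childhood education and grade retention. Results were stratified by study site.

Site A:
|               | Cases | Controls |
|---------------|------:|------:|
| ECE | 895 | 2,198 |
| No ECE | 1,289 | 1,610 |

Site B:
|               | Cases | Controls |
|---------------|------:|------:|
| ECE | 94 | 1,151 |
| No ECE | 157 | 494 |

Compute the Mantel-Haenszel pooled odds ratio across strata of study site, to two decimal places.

0.47

OR_MH = Σ(aᵢdᵢ/nᵢ) / Σ(bᵢcᵢ/nᵢ), where nᵢ is the stratum total.
Stratum 1 (Site A): n = 5992; a·d/n = 895·1610/5992 = 240.4790; b·c/n = 2198·1289/5992 = 472.8341
Stratum 2 (Site B): n = 1896; a·d/n = 94·494/1896 = 24.4916; b·c/n = 1151·157/1896 = 95.3096
OR_MH = (240.4790 + 24.4916) / (472.8341 + 95.3096) = 264.9705 / 568.1437 = 0.46638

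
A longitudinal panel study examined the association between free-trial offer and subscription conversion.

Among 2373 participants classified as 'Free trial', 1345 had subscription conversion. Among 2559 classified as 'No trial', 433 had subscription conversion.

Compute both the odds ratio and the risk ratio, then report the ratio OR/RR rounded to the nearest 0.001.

From the description: a = 1345, b = 1028, c = 433, d = 2126.
OR = (1345·2126)/(1028·433) = 2859470/445124 = 6.42399
Risk in exposed = 1345/2373 = 0.56679; risk in unexposed = 433/2559 = 0.16921; RR = 3.34971
OR/RR = 6.42399 / 3.34971 = 1.91777
The outcome is not rare, so the OR lies further from 1 than the RR.

1.918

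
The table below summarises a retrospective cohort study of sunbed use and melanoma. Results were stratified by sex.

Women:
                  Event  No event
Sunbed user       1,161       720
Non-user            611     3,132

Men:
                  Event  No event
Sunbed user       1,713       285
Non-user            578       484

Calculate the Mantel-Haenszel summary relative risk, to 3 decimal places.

2.350

RR_MH = Σ(aᵢ·n₀ᵢ/nᵢ) / Σ(cᵢ·n₁ᵢ/nᵢ), with n₁ᵢ = aᵢ+bᵢ (exposed), n₀ᵢ = cᵢ+dᵢ (unexposed), nᵢ = n₁ᵢ+n₀ᵢ.
Stratum 1 (Women): n₁ = 1881, n₀ = 3743, n = 5624; a·n₀/n = 1161·3743/5624 = 772.6926; c·n₁/n = 611·1881/5624 = 204.3547
Stratum 2 (Men): n₁ = 1998, n₀ = 1062, n = 3060; a·n₀/n = 1713·1062/3060 = 594.5118; c·n₁/n = 578·1998/3060 = 377.4000
RR_MH = (772.6926 + 594.5118) / (204.3547 + 377.4000) = 1367.2043 / 581.7547 = 2.35014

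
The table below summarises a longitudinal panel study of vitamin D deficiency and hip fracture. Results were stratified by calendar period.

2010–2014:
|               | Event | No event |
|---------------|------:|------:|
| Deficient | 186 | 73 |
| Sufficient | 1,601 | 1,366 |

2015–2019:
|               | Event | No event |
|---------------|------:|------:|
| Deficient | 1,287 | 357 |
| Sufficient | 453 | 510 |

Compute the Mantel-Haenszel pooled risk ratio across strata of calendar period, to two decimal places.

1.56

RR_MH = Σ(aᵢ·n₀ᵢ/nᵢ) / Σ(cᵢ·n₁ᵢ/nᵢ), with n₁ᵢ = aᵢ+bᵢ (exposed), n₀ᵢ = cᵢ+dᵢ (unexposed), nᵢ = n₁ᵢ+n₀ᵢ.
Stratum 1 (2010–2014): n₁ = 259, n₀ = 2967, n = 3226; a·n₀/n = 186·2967/3226 = 171.0670; c·n₁/n = 1601·259/3226 = 128.5366
Stratum 2 (2015–2019): n₁ = 1644, n₀ = 963, n = 2607; a·n₀/n = 1287·963/2607 = 475.4051; c·n₁/n = 453·1644/2607 = 285.6663
RR_MH = (171.0670 + 475.4051) / (128.5366 + 285.6663) = 646.4720 / 414.2029 = 1.56076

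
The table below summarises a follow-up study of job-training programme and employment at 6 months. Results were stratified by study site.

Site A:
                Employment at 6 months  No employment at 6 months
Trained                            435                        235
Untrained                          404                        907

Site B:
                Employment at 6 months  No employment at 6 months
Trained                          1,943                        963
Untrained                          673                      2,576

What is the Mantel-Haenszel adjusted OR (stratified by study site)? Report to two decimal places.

OR_MH = Σ(aᵢdᵢ/nᵢ) / Σ(bᵢcᵢ/nᵢ), where nᵢ is the stratum total.
Stratum 1 (Site A): n = 1981; a·d/n = 435·907/1981 = 199.1646; b·c/n = 235·404/1981 = 47.9253
Stratum 2 (Site B): n = 6155; a·d/n = 1943·2576/6155 = 813.1873; b·c/n = 963·673/6155 = 105.2963
OR_MH = (199.1646 + 813.1873) / (47.9253 + 105.2963) = 1012.3519 / 153.2216 = 6.60711

6.61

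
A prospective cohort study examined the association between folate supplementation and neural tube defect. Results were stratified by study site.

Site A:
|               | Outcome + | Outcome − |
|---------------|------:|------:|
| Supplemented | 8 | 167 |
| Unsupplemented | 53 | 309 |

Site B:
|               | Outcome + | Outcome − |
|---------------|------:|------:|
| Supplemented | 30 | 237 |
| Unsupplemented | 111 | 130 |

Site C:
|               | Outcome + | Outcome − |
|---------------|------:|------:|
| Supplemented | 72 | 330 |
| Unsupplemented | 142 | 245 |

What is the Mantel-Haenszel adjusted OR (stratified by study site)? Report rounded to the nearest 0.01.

OR_MH = Σ(aᵢdᵢ/nᵢ) / Σ(bᵢcᵢ/nᵢ), where nᵢ is the stratum total.
Stratum 1 (Site A): n = 537; a·d/n = 8·309/537 = 4.6034; b·c/n = 167·53/537 = 16.4823
Stratum 2 (Site B): n = 508; a·d/n = 30·130/508 = 7.6772; b·c/n = 237·111/508 = 51.7854
Stratum 3 (Site C): n = 789; a·d/n = 72·245/789 = 22.3574; b·c/n = 330·142/789 = 59.3916
OR_MH = (4.6034 + 7.6772 + 22.3574) / (16.4823 + 51.7854 + 59.3916) = 34.6379 / 127.6594 = 0.27133

0.27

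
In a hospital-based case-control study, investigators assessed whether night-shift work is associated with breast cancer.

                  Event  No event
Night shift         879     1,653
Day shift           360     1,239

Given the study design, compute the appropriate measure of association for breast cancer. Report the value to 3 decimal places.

Cells: a = 879, b = 1653, c = 360, d = 1239.
This is a hospital-based case-control study: participants were sampled on outcome status, so risks in the source population cannot be estimated directly — relative risk is not valid here. The odds ratio is the appropriate measure.
OR = (a·d)/(b·c) = (879 × 1239) / (1653 × 360) = 1089081 / 595080 = 1.83014

1.830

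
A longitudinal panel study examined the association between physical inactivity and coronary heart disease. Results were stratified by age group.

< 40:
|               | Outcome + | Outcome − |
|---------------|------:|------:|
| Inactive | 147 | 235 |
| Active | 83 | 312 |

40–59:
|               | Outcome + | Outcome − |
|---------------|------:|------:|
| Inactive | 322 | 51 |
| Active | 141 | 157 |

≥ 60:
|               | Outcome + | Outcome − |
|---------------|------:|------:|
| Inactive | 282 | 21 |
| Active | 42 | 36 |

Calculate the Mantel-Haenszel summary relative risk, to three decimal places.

RR_MH = Σ(aᵢ·n₀ᵢ/nᵢ) / Σ(cᵢ·n₁ᵢ/nᵢ), with n₁ᵢ = aᵢ+bᵢ (exposed), n₀ᵢ = cᵢ+dᵢ (unexposed), nᵢ = n₁ᵢ+n₀ᵢ.
Stratum 1 (< 40): n₁ = 382, n₀ = 395, n = 777; a·n₀/n = 147·395/777 = 74.7297; c·n₁/n = 83·382/777 = 40.8057
Stratum 2 (40–59): n₁ = 373, n₀ = 298, n = 671; a·n₀/n = 322·298/671 = 143.0045; c·n₁/n = 141·373/671 = 78.3800
Stratum 3 (≥ 60): n₁ = 303, n₀ = 78, n = 381; a·n₀/n = 282·78/381 = 57.7323; c·n₁/n = 42·303/381 = 33.4016
RR_MH = (74.7297 + 143.0045 + 57.7323) / (40.8057 + 78.3800 + 33.4016) = 275.4665 / 152.5873 = 1.80530

1.805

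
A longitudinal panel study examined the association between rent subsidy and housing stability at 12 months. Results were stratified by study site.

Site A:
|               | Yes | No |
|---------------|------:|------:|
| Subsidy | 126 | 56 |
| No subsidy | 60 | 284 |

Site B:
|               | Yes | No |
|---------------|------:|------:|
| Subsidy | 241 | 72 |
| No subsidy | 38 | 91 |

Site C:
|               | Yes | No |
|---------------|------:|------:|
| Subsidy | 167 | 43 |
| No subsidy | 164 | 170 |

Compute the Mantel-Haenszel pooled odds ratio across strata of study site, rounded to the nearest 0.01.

OR_MH = Σ(aᵢdᵢ/nᵢ) / Σ(bᵢcᵢ/nᵢ), where nᵢ is the stratum total.
Stratum 1 (Site A): n = 526; a·d/n = 126·284/526 = 68.0304; b·c/n = 56·60/526 = 6.3878
Stratum 2 (Site B): n = 442; a·d/n = 241·91/442 = 49.6176; b·c/n = 72·38/442 = 6.1900
Stratum 3 (Site C): n = 544; a·d/n = 167·170/544 = 52.1875; b·c/n = 43·164/544 = 12.9632
OR_MH = (68.0304 + 49.6176 + 52.1875) / (6.3878 + 6.1900 + 12.9632) = 169.8356 / 25.5411 = 6.64950

6.65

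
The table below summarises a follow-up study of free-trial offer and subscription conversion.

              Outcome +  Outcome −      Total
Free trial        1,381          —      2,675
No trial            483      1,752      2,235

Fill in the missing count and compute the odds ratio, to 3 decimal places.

3.871

The missing cell is in the exposed row: 2675 − 1381 = 1294.
So a = 1381, b = 1294, c = 483, d = 1752.
OR = (a·d)/(b·c) = (1381 × 1752) / (1294 × 483) = 2419512 / 625002 = 3.87121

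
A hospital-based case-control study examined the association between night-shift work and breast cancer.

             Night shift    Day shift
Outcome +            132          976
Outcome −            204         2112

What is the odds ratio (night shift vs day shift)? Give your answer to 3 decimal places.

Reading the table with exposure as columns: a = 132 (Night shift, case), b = 204 (Night shift, non-case), c = 976 (Day shift, case), d = 2112.
OR = (a·d)/(b·c) = (132 × 2112) / (204 × 976) = 278784 / 199104 = 1.40019
The odds of breast cancer are about 1.40 times as high in the night shift group.

1.400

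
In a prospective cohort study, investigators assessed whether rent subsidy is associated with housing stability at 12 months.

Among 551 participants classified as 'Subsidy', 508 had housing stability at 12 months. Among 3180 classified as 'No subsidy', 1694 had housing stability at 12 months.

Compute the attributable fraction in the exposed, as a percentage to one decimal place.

42.2

From the description: a = 508, b = 43, c = 1694, d = 1486.
Risk in exposed = 508/551 = 0.92196; risk in unexposed = 1694/3180 = 0.53270.
RR = 0.92196/0.53270 = 1.73072
AR% = (RR − 1)/RR × 100 = (1.73072 − 1)/1.73072 × 100 = 42.2204%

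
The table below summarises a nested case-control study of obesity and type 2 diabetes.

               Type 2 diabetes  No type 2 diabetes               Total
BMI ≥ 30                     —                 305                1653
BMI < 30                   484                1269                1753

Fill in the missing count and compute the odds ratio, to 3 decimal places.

The missing cell is in the exposed row: 1653 − 305 = 1348.
So a = 1348, b = 305, c = 484, d = 1269.
OR = (a·d)/(b·c) = (1348 × 1269) / (305 × 484) = 1710612 / 147620 = 11.58794

11.588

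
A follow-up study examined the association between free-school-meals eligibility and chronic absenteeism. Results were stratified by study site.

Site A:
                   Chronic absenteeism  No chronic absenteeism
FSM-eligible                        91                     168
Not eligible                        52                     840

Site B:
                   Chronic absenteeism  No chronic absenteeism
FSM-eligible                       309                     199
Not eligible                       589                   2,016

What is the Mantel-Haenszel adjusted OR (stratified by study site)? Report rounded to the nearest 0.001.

OR_MH = Σ(aᵢdᵢ/nᵢ) / Σ(bᵢcᵢ/nᵢ), where nᵢ is the stratum total.
Stratum 1 (Site A): n = 1151; a·d/n = 91·840/1151 = 66.4118; b·c/n = 168·52/1151 = 7.5899
Stratum 2 (Site B): n = 3113; a·d/n = 309·2016/3113 = 200.1105; b·c/n = 199·589/3113 = 37.6521
OR_MH = (66.4118 + 200.1105) / (7.5899 + 37.6521) = 266.5223 / 45.2420 = 5.89103

5.891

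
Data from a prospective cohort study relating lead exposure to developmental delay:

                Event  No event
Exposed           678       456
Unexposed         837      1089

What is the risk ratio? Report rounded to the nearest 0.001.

Cells: a = 678, b = 456, c = 837, d = 1089.
Risk in exposed = 678/1134 = 0.59788; risk in unexposed = 837/1926 = 0.43458.
RR = 0.59788 / 0.43458 = 1.37578
The risk among the exposed is 1.38 times that among the unexposed.

1.376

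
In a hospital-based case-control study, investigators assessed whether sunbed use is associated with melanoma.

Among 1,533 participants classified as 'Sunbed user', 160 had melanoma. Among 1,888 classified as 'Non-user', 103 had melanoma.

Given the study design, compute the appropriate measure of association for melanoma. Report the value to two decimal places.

From the description: a = 160, b = 1373, c = 103, d = 1785.
This is a hospital-based case-control study: participants were sampled on outcome status, so risks in the source population cannot be estimated directly — relative risk is not valid here. The odds ratio is the appropriate measure.
OR = (a·d)/(b·c) = (160 × 1785) / (1373 × 103) = 285600 / 141419 = 2.01953

2.02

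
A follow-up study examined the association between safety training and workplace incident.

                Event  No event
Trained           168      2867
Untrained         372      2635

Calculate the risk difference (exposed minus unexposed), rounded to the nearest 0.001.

Cells: a = 168, b = 2867, c = 372, d = 2635.
Risk in exposed = 168/3035 = 0.055354; risk in unexposed = 372/3007 = 0.123711.
Risk difference = 0.055354 − 0.123711 = -0.068357

-0.068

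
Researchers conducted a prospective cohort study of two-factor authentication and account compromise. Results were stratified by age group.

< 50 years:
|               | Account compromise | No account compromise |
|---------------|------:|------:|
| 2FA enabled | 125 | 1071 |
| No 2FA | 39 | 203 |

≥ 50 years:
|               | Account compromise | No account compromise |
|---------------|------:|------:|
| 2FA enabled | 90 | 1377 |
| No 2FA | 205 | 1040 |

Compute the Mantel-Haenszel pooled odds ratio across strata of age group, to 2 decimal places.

OR_MH = Σ(aᵢdᵢ/nᵢ) / Σ(bᵢcᵢ/nᵢ), where nᵢ is the stratum total.
Stratum 1 (< 50 years): n = 1438; a·d/n = 125·203/1438 = 17.6460; b·c/n = 1071·39/1438 = 29.0466
Stratum 2 (≥ 50 years): n = 2712; a·d/n = 90·1040/2712 = 34.5133; b·c/n = 1377·205/2712 = 104.0874
OR_MH = (17.6460 + 34.5133) / (29.0466 + 104.0874) = 52.1593 / 133.1340 = 0.39178

0.39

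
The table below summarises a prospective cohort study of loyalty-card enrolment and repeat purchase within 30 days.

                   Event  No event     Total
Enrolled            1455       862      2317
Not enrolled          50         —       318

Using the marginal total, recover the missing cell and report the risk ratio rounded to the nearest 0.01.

3.99

The missing cell is in the unexposed row: 318 − 50 = 268.
So a = 1455, b = 862, c = 50, d = 268.
RR = [a/(a+b)] / [c/(c+d)] = (1455/2317) / (50/318) = 0.62797/0.15723 = 3.99387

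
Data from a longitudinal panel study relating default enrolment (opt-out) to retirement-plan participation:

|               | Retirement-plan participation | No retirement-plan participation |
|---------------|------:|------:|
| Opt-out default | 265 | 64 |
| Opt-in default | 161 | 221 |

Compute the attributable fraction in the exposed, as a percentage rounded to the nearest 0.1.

Cells: a = 265, b = 64, c = 161, d = 221.
Risk in exposed = 265/329 = 0.80547; risk in unexposed = 161/382 = 0.42147.
RR = 0.80547/0.42147 = 1.91112
AR% = (RR − 1)/RR × 100 = (1.91112 − 1)/1.91112 × 100 = 47.6746%

47.7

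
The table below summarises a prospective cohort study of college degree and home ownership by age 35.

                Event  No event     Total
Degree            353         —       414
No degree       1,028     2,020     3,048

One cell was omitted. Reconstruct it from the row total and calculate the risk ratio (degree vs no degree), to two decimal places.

The missing cell is in the exposed row: 414 − 353 = 61.
So a = 353, b = 61, c = 1028, d = 2020.
RR = [a/(a+b)] / [c/(c+d)] = (353/414) / (1028/3048) = 0.85266/0.33727 = 2.52811

2.53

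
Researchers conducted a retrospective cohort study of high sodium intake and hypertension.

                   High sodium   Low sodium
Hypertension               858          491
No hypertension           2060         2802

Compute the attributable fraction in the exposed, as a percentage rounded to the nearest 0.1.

Reading the table with exposure as columns: a = 858 (High sodium, case), b = 2060 (High sodium, non-case), c = 491 (Low sodium, case), d = 2802.
Risk in exposed = 858/2918 = 0.29404; risk in unexposed = 491/3293 = 0.14910.
RR = 0.29404/0.14910 = 1.97202
AR% = (RR − 1)/RR × 100 = (1.97202 − 1)/1.97202 × 100 = 49.2907%

49.3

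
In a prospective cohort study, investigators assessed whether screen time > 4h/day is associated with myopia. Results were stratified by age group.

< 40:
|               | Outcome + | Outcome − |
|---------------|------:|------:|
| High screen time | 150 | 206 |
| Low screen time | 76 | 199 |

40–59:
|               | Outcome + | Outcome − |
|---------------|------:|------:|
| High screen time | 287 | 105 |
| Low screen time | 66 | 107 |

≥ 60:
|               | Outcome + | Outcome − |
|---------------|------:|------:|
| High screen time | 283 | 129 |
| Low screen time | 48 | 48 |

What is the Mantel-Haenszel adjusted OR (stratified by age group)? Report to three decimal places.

OR_MH = Σ(aᵢdᵢ/nᵢ) / Σ(bᵢcᵢ/nᵢ), where nᵢ is the stratum total.
Stratum 1 (< 40): n = 631; a·d/n = 150·199/631 = 47.3059; b·c/n = 206·76/631 = 24.8114
Stratum 2 (40–59): n = 565; a·d/n = 287·107/565 = 54.3522; b·c/n = 105·66/565 = 12.2655
Stratum 3 (≥ 60): n = 508; a·d/n = 283·48/508 = 26.7402; b·c/n = 129·48/508 = 12.1890
OR_MH = (47.3059 + 54.3522 + 26.7402) / (24.8114 + 12.2655 + 12.1890) = 128.3982 / 49.2659 = 2.60623

2.606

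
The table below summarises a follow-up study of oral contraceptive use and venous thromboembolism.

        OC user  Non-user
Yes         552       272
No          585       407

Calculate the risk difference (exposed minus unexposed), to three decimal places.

Reading the table with exposure as columns: a = 552 (OC user, case), b = 585 (OC user, non-case), c = 272 (Non-user, case), d = 407.
Risk in exposed = 552/1137 = 0.485488; risk in unexposed = 272/679 = 0.400589.
Risk difference = 0.485488 − 0.400589 = 0.084899

0.085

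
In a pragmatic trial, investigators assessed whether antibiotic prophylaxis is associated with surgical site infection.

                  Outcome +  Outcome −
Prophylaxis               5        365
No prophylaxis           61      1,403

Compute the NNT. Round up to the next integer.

36

Risk in treated group = 5/370 = 0.01351; risk in control = 61/1464 = 0.04167.
Absolute risk reduction = 0.04167 − 0.01351 = 0.02815
NNT = 1 / ARR = 1 / 0.02815 = 35.520 → round up → 36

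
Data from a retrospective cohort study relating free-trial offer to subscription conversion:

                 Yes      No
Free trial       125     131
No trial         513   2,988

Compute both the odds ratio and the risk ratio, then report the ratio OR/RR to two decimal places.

1.67

Cells: a = 125, b = 131, c = 513, d = 2988.
OR = (125·2988)/(131·513) = 373500/67203 = 5.55779
Risk in exposed = 125/256 = 0.48828; risk in unexposed = 513/3501 = 0.14653; RR = 3.33231
OR/RR = 5.55779 / 3.33231 = 1.66785
The outcome is not rare, so the OR lies further from 1 than the RR.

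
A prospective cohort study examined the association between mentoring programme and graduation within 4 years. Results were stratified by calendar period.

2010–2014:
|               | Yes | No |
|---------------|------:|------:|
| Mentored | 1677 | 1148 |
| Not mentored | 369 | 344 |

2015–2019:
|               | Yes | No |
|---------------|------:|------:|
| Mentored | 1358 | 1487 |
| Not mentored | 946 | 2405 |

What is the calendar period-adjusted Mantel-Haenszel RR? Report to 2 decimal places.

RR_MH = Σ(aᵢ·n₀ᵢ/nᵢ) / Σ(cᵢ·n₁ᵢ/nᵢ), with n₁ᵢ = aᵢ+bᵢ (exposed), n₀ᵢ = cᵢ+dᵢ (unexposed), nᵢ = n₁ᵢ+n₀ᵢ.
Stratum 1 (2010–2014): n₁ = 2825, n₀ = 713, n = 3538; a·n₀/n = 1677·713/3538 = 337.9596; c·n₁/n = 369·2825/3538 = 294.6368
Stratum 2 (2015–2019): n₁ = 2845, n₀ = 3351, n = 6196; a·n₀/n = 1358·3351/6196 = 734.4509; c·n₁/n = 946·2845/6196 = 434.3722
RR_MH = (337.9596 + 734.4509) / (294.6368 + 434.3722) = 1072.4105 / 729.0090 = 1.47105

1.47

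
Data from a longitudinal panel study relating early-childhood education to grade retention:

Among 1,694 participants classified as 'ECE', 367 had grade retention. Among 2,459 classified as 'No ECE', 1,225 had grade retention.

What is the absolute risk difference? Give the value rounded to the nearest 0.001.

-0.282

From the description: a = 367, b = 1327, c = 1225, d = 1234.
Risk in exposed = 367/1694 = 0.216647; risk in unexposed = 1225/2459 = 0.498170.
Risk difference = 0.216647 − 0.498170 = -0.281523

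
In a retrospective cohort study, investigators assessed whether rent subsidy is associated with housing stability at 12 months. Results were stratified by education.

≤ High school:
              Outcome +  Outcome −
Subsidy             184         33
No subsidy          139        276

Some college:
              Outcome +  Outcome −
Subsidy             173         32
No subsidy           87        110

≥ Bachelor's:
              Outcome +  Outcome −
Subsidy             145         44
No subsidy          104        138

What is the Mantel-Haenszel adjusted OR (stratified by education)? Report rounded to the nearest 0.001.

7.021

OR_MH = Σ(aᵢdᵢ/nᵢ) / Σ(bᵢcᵢ/nᵢ), where nᵢ is the stratum total.
Stratum 1 (≤ High school): n = 632; a·d/n = 184·276/632 = 80.3544; b·c/n = 33·139/632 = 7.2579
Stratum 2 (Some college): n = 402; a·d/n = 173·110/402 = 47.3383; b·c/n = 32·87/402 = 6.9254
Stratum 3 (≥ Bachelor's): n = 431; a·d/n = 145·138/431 = 46.4269; b·c/n = 44·104/431 = 10.6172
OR_MH = (80.3544 + 47.3383 + 46.4269) / (7.2579 + 6.9254 + 10.6172) = 174.1197 / 24.8005 = 7.02083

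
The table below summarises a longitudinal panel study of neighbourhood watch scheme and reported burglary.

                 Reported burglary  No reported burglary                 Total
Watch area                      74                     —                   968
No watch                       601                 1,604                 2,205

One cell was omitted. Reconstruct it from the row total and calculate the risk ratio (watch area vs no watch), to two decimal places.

0.28

The missing cell is in the exposed row: 968 − 74 = 894.
So a = 74, b = 894, c = 601, d = 1604.
RR = [a/(a+b)] / [c/(c+d)] = (74/968) / (601/2205) = 0.07645/0.27256 = 0.28047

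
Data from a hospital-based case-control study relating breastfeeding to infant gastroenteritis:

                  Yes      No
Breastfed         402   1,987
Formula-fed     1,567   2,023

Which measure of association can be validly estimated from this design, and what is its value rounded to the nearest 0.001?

Cells: a = 402, b = 1987, c = 1567, d = 2023.
This is a hospital-based case-control study: participants were sampled on outcome status, so risks in the source population cannot be estimated directly — relative risk is not valid here. The odds ratio is the appropriate measure.
OR = (a·d)/(b·c) = (402 × 2023) / (1987 × 1567) = 813246 / 3113629 = 0.26119

0.261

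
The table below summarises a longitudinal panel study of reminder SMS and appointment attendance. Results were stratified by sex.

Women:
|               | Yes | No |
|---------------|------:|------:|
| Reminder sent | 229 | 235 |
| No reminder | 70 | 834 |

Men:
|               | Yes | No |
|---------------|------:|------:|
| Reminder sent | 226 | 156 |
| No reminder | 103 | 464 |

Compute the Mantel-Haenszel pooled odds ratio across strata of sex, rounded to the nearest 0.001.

8.637

OR_MH = Σ(aᵢdᵢ/nᵢ) / Σ(bᵢcᵢ/nᵢ), where nᵢ is the stratum total.
Stratum 1 (Women): n = 1368; a·d/n = 229·834/1368 = 139.6096; b·c/n = 235·70/1368 = 12.0249
Stratum 2 (Men): n = 949; a·d/n = 226·464/949 = 110.4995; b·c/n = 156·103/949 = 16.9315
OR_MH = (139.6096 + 110.4995) / (12.0249 + 16.9315) = 250.1091 / 28.9564 = 8.63745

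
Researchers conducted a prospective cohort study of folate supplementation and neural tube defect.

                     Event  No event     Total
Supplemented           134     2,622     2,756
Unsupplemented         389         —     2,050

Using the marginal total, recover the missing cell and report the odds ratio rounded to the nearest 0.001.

The missing cell is in the unexposed row: 2050 − 389 = 1661.
So a = 134, b = 2622, c = 389, d = 1661.
OR = (a·d)/(b·c) = (134 × 1661) / (2622 × 389) = 222574 / 1019958 = 0.21822

0.218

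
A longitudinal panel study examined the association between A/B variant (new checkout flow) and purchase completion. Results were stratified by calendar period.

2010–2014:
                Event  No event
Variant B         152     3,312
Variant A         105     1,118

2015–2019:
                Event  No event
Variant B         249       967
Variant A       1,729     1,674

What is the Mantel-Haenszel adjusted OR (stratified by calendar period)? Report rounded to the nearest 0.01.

OR_MH = Σ(aᵢdᵢ/nᵢ) / Σ(bᵢcᵢ/nᵢ), where nᵢ is the stratum total.
Stratum 1 (2010–2014): n = 4687; a·d/n = 152·1118/4687 = 36.2569; b·c/n = 3312·105/4687 = 74.1967
Stratum 2 (2015–2019): n = 4619; a·d/n = 249·1674/4619 = 90.2416; b·c/n = 967·1729/4619 = 361.9708
OR_MH = (36.2569 + 90.2416) / (74.1967 + 361.9708) = 126.4985 / 436.1675 = 0.29002

0.29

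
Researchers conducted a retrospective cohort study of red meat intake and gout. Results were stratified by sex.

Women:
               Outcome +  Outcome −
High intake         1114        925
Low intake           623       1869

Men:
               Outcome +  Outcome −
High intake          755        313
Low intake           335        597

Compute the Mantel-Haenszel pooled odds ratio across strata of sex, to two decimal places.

3.81

OR_MH = Σ(aᵢdᵢ/nᵢ) / Σ(bᵢcᵢ/nᵢ), where nᵢ is the stratum total.
Stratum 1 (Women): n = 4531; a·d/n = 1114·1869/4531 = 459.5158; b·c/n = 925·623/4531 = 127.1849
Stratum 2 (Men): n = 2000; a·d/n = 755·597/2000 = 225.3675; b·c/n = 313·335/2000 = 52.4275
OR_MH = (459.5158 + 225.3675) / (127.1849 + 52.4275) = 684.8833 / 179.6124 = 3.81312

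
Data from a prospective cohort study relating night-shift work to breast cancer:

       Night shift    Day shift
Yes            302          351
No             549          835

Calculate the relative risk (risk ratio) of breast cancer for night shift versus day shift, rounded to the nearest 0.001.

Reading the table with exposure as columns: a = 302 (Night shift, case), b = 549 (Night shift, non-case), c = 351 (Day shift, case), d = 835.
Risk in exposed = 302/851 = 0.35488; risk in unexposed = 351/1186 = 0.29595.
RR = 0.35488 / 0.29595 = 1.19910
The risk among the exposed is 1.20 times that among the unexposed.

1.199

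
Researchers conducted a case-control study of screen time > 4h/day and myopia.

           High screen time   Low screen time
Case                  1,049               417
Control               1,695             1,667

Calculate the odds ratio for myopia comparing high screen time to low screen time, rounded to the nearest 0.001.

2.474

Reading the table with exposure as columns: a = 1049 (High screen time, case), b = 1695 (High screen time, non-case), c = 417 (Low screen time, case), d = 1667.
OR = (a·d)/(b·c) = (1049 × 1667) / (1695 × 417) = 1748683 / 706815 = 2.47403
The odds of myopia are about 2.47 times as high in the high screen time group.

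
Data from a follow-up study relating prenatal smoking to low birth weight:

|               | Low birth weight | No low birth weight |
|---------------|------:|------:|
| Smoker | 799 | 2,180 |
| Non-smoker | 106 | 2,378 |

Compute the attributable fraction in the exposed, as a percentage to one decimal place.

Cells: a = 799, b = 2180, c = 106, d = 2378.
Risk in exposed = 799/2979 = 0.26821; risk in unexposed = 106/2484 = 0.04267.
RR = 0.26821/0.04267 = 6.28524
AR% = (RR − 1)/RR × 100 = (6.28524 − 1)/6.28524 × 100 = 84.0897%

84.1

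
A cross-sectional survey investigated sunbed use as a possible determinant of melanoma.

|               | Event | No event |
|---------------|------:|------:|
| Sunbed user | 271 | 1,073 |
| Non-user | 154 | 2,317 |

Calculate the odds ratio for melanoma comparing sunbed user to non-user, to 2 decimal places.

3.80

Cells: a = 271, b = 1073, c = 154, d = 2317.
OR = (a·d)/(b·c) = (271 × 2317) / (1073 × 154) = 627907 / 165242 = 3.79992
The odds of melanoma are about 3.80 times as high in the sunbed user group.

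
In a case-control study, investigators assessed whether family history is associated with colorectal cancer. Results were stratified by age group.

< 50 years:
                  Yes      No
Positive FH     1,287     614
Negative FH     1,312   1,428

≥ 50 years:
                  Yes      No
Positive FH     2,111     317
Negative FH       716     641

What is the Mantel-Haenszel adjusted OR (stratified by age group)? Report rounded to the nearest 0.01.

3.23

OR_MH = Σ(aᵢdᵢ/nᵢ) / Σ(bᵢcᵢ/nᵢ), where nᵢ is the stratum total.
Stratum 1 (< 50 years): n = 4641; a·d/n = 1287·1428/4641 = 396.0000; b·c/n = 614·1312/4641 = 173.5764
Stratum 2 (≥ 50 years): n = 3785; a·d/n = 2111·641/3785 = 357.5036; b·c/n = 317·716/3785 = 59.9662
OR_MH = (396.0000 + 357.5036) / (173.5764 + 59.9662) = 753.5036 / 233.5426 = 3.22641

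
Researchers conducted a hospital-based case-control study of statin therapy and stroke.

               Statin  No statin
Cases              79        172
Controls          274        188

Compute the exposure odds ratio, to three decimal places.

0.315

Reading the table with exposure as columns: a = 79 (Statin, case), b = 274 (Statin, non-case), c = 172 (No statin, case), d = 188.
OR = (a·d)/(b·c) = (79 × 188) / (274 × 172) = 14852 / 47128 = 0.31514
Exposure is associated with lower odds of stroke (OR = 0.32 < 1).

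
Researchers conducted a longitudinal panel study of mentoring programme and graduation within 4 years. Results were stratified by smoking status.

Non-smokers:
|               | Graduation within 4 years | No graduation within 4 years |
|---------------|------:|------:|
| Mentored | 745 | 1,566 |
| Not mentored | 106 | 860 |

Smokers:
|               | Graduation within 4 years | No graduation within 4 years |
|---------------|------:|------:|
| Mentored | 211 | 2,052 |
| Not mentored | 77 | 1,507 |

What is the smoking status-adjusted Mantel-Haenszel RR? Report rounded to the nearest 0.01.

2.55

RR_MH = Σ(aᵢ·n₀ᵢ/nᵢ) / Σ(cᵢ·n₁ᵢ/nᵢ), with n₁ᵢ = aᵢ+bᵢ (exposed), n₀ᵢ = cᵢ+dᵢ (unexposed), nᵢ = n₁ᵢ+n₀ᵢ.
Stratum 1 (Non-smokers): n₁ = 2311, n₀ = 966, n = 3277; a·n₀/n = 745·966/3277 = 219.6125; c·n₁/n = 106·2311/3277 = 74.7531
Stratum 2 (Smokers): n₁ = 2263, n₀ = 1584, n = 3847; a·n₀/n = 211·1584/3847 = 86.8791; c·n₁/n = 77·2263/3847 = 45.2953
RR_MH = (219.6125 + 86.8791) / (74.7531 + 45.2953) = 306.4916 / 120.0484 = 2.55307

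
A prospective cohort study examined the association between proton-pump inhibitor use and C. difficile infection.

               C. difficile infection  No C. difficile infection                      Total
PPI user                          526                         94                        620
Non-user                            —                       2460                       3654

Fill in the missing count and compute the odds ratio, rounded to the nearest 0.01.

11.53

The missing cell is in the unexposed row: 3654 − 2460 = 1194.
So a = 526, b = 94, c = 1194, d = 2460.
OR = (a·d)/(b·c) = (526 × 2460) / (94 × 1194) = 1293960 / 112236 = 11.52892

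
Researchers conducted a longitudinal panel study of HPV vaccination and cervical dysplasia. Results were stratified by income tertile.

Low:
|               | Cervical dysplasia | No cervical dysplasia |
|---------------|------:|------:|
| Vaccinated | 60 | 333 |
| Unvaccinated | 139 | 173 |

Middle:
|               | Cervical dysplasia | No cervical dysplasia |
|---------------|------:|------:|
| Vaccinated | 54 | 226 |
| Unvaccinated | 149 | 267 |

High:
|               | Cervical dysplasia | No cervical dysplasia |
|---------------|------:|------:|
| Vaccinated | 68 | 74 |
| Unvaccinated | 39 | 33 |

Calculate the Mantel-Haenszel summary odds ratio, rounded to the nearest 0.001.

OR_MH = Σ(aᵢdᵢ/nᵢ) / Σ(bᵢcᵢ/nᵢ), where nᵢ is the stratum total.
Stratum 1 (Low): n = 705; a·d/n = 60·173/705 = 14.7234; b·c/n = 333·139/705 = 65.6553
Stratum 2 (Middle): n = 696; a·d/n = 54·267/696 = 20.7155; b·c/n = 226·149/696 = 48.3822
Stratum 3 (High): n = 214; a·d/n = 68·33/214 = 10.4860; b·c/n = 74·39/214 = 13.4860
OR_MH = (14.7234 + 20.7155 + 10.4860) / (65.6553 + 48.3822 + 13.4860) = 45.9249 / 127.5235 = 0.36013

0.360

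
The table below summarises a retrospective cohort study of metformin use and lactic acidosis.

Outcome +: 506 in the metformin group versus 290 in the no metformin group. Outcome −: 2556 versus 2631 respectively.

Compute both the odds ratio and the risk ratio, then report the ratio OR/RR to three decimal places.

From the description: a = 506, b = 2556, c = 290, d = 2631.
OR = (506·2631)/(2556·290) = 1331286/741240 = 1.79603
Risk in exposed = 506/3062 = 0.16525; risk in unexposed = 290/2921 = 0.09928; RR = 1.66448
OR/RR = 1.79603 / 1.66448 = 1.07903
The outcome is not rare, so the OR lies further from 1 than the RR.

1.079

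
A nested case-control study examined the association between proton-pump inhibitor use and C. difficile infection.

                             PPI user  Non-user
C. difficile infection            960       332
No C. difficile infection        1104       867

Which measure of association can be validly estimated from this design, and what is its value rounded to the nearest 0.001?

Reading the table with exposure as columns: a = 960 (PPI user, case), b = 1104 (PPI user, non-case), c = 332 (Non-user, case), d = 867.
This is a nested case-control study: participants were sampled on outcome status, so risks in the source population cannot be estimated directly — relative risk is not valid here. The odds ratio is the appropriate measure.
OR = (a·d)/(b·c) = (960 × 867) / (1104 × 332) = 832320 / 366528 = 2.27082

2.271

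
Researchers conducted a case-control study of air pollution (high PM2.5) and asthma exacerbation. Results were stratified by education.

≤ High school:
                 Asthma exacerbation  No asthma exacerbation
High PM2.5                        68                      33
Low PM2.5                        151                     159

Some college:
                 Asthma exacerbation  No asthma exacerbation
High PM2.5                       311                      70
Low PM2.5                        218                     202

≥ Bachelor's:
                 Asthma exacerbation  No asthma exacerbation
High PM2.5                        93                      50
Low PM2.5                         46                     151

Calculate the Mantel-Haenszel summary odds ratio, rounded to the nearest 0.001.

3.849

OR_MH = Σ(aᵢdᵢ/nᵢ) / Σ(bᵢcᵢ/nᵢ), where nᵢ is the stratum total.
Stratum 1 (≤ High school): n = 411; a·d/n = 68·159/411 = 26.3066; b·c/n = 33·151/411 = 12.1241
Stratum 2 (Some college): n = 801; a·d/n = 311·202/801 = 78.4295; b·c/n = 70·218/801 = 19.0512
Stratum 3 (≥ Bachelor's): n = 340; a·d/n = 93·151/340 = 41.3029; b·c/n = 50·46/340 = 6.7647
OR_MH = (26.3066 + 78.4295 + 41.3029) / (12.1241 + 19.0512 + 6.7647) = 146.0390 / 37.9400 = 3.84921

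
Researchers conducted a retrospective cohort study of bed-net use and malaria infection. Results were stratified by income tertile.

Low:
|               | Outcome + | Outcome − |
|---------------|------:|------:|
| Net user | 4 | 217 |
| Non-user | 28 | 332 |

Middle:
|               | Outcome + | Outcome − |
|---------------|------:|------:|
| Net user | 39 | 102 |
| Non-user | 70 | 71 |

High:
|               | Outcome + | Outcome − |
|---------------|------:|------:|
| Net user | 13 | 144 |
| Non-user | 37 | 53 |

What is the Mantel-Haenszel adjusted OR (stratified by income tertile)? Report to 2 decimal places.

OR_MH = Σ(aᵢdᵢ/nᵢ) / Σ(bᵢcᵢ/nᵢ), where nᵢ is the stratum total.
Stratum 1 (Low): n = 581; a·d/n = 4·332/581 = 2.2857; b·c/n = 217·28/581 = 10.4578
Stratum 2 (Middle): n = 282; a·d/n = 39·71/282 = 9.8191; b·c/n = 102·70/282 = 25.3191
Stratum 3 (High): n = 247; a·d/n = 13·53/247 = 2.7895; b·c/n = 144·37/247 = 21.5709
OR_MH = (2.2857 + 9.8191 + 2.7895) / (10.4578 + 25.3191 + 21.5709) = 14.8943 / 57.3478 = 0.25972

0.26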